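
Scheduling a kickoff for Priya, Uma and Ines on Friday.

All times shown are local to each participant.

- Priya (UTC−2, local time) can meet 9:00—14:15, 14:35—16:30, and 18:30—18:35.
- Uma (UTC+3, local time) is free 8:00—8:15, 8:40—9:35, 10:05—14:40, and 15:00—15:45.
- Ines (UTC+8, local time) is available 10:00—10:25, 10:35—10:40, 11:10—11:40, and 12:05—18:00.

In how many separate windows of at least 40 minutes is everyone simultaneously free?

0

Priya → UTC: 11:00–16:15, 16:35–18:30, 20:30–20:35.
Uma → UTC: 05:00–05:15, 05:40–06:35, 07:05–11:40, 12:00–12:45.
Ines → UTC: 02:00–02:25, 02:35–02:40, 03:10–03:40, 04:05–10:00.
Priya ∩ Uma: 11:00–11:40, 12:00–12:45.
Priya ∩ Uma ∩ Ines: (none).
Windows ≥ 40 min: (none).
That's 0 windows.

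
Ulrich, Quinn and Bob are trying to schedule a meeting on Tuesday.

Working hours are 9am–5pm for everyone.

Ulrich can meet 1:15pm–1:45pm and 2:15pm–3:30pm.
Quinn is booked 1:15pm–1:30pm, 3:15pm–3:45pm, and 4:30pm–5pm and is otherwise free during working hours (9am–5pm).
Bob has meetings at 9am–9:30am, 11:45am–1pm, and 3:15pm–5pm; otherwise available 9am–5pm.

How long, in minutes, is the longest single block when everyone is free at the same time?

60 minutes

Quinn free within 09:00–17:00: 09:00–13:15, 13:30–15:15, 15:45–16:30.
Bob free within 09:00–17:00: 09:30–11:45, 13:00–15:15.
Ulrich ∩ Quinn: 13:30–13:45, 14:15–15:15.
Ulrich ∩ Quinn ∩ Bob: 13:30–13:45, 14:15–15:15.
Common window lengths: 15, 60 min; longest is 60.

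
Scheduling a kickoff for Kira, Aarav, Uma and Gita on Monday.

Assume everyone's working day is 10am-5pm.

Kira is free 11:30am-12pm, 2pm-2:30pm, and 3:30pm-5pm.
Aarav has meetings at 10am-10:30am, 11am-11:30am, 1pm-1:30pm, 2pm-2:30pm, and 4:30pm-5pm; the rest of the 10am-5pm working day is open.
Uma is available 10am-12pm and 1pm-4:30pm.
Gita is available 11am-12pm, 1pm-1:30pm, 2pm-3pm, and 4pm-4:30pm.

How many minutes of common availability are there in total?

Aarav free within 10:00–17:00: 10:30–11:00, 11:30–13:00, 13:30–14:00, 14:30–16:30.
Kira ∩ Aarav: 11:30–12:00, 15:30–16:30.
Kira ∩ Aarav ∩ Uma: 11:30–12:00, 15:30–16:30.
Kira ∩ Aarav ∩ Uma ∩ Gita: 11:30–12:00, 16:00–16:30.
Total common minutes: 30 + 30 = 60.

60 minutes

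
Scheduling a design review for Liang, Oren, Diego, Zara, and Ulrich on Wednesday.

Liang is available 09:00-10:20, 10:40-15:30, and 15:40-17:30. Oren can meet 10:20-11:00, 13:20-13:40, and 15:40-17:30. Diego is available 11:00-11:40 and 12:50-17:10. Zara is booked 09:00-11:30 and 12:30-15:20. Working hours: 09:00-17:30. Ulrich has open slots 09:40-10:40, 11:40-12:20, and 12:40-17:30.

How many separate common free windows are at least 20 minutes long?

Zara free within 09:00–17:30: 11:30–12:30, 15:20–17:30.
Liang ∩ Oren: 10:40–11:00, 13:20–13:40, 15:40–17:30.
Liang ∩ Oren ∩ Diego: 13:20–13:40, 15:40–17:10.
Liang ∩ Oren ∩ Diego ∩ Zara: 15:40–17:10.
Liang ∩ Oren ∩ Diego ∩ Zara ∩ Ulrich: 15:40–17:10.
Windows ≥ 20 min: 15:40–17:10.
That's 1 window.

1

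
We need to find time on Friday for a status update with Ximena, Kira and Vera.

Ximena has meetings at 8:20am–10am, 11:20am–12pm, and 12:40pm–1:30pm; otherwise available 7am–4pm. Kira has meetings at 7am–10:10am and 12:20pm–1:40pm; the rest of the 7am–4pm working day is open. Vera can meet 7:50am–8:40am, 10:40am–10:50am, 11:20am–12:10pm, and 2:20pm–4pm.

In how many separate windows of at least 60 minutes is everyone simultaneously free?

Ximena free within 07:00–16:00: 07:00–08:20, 10:00–11:20, 12:00–12:40, 13:30–16:00.
Kira free within 07:00–16:00: 10:10–12:20, 13:40–16:00.
Ximena ∩ Kira: 10:10–11:20, 12:00–12:20, 13:40–16:00.
Ximena ∩ Kira ∩ Vera: 10:40–10:50, 12:00–12:10, 14:20–16:00.
Windows ≥ 60 min: 14:20–16:00.
That's 1 window.

1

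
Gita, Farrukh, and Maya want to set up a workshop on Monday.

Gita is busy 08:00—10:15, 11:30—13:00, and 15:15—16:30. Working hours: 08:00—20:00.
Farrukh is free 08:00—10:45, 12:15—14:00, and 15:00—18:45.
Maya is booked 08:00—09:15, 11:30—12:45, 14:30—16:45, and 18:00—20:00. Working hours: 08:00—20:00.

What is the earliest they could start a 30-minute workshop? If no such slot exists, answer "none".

Gita free within 08:00–20:00: 10:15–11:30, 13:00–15:15, 16:30–20:00.
Maya free within 08:00–20:00: 09:15–11:30, 12:45–14:30, 16:45–18:00.
Gita ∩ Farrukh: 10:15–10:45, 13:00–14:00, 15:00–15:15, 16:30–18:45.
Gita ∩ Farrukh ∩ Maya: 10:15–10:45, 13:00–14:00, 16:45–18:00.
Windows ≥ 30 min: 10:15–10:45, 13:00–14:00, 16:45–18:00.
Earliest such window starts at 10:15.

10:15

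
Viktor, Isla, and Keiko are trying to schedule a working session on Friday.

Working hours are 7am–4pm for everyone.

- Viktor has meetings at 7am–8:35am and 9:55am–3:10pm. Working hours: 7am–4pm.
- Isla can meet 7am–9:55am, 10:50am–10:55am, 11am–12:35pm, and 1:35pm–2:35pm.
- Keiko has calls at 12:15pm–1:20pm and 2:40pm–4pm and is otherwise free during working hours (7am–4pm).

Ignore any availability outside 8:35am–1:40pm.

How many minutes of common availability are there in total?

80 minutes

Viktor free within 07:00–16:00: 08:35–09:55, 15:10–16:00.
Keiko free within 07:00–16:00: 07:00–12:15, 13:20–14:40.
Viktor ∩ Isla: 08:35–09:55.
Viktor ∩ Isla ∩ Keiko: 08:35–09:55.
Restricted to 08:35–13:40: 08:35–09:55.
Total common minutes: 80.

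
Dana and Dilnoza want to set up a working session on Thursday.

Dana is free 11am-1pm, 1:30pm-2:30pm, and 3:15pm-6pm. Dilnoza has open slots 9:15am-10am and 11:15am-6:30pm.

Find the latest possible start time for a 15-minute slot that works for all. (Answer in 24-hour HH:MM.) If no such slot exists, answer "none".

17:45

Dana ∩ Dilnoza: 11:15–13:00, 13:30–14:30, 15:15–18:00.
Windows ≥ 15 min: 11:15–13:00, 13:30–14:30, 15:15–18:00.
Latest start in the last window 15:15–18:00 is 18:00 − 15 min = 17:45.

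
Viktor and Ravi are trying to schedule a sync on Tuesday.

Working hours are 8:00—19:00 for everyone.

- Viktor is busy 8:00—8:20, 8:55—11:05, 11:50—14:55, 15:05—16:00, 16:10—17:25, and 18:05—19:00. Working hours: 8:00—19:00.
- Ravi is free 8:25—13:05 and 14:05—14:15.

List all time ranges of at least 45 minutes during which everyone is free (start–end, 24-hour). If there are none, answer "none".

11:05–11:50

Viktor free within 08:00–19:00: 08:20–08:55, 11:05–11:50, 14:55–15:05, 16:00–16:10, 17:25–18:05.
Viktor ∩ Ravi: 08:25–08:55, 11:05–11:50.
Windows ≥ 45 min: 11:05–11:50.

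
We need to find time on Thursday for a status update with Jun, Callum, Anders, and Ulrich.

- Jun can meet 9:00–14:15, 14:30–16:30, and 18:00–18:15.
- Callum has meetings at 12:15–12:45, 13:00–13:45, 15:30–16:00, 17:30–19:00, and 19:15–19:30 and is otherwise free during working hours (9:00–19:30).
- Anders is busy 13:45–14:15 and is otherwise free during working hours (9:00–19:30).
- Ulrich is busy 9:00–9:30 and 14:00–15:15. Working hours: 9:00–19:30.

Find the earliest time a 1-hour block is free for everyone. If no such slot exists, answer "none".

Callum free within 09:00–19:30: 09:00–12:15, 12:45–13:00, 13:45–15:30, 16:00–17:30, 19:00–19:15.
Anders free within 09:00–19:30: 09:00–13:45, 14:15–19:30.
Ulrich free within 09:00–19:30: 09:30–14:00, 15:15–19:30.
Jun ∩ Callum: 09:00–12:15, 12:45–13:00, 13:45–14:15, 14:30–15:30, 16:00–16:30.
Jun ∩ Callum ∩ Anders: 09:00–12:15, 12:45–13:00, 14:30–15:30, 16:00–16:30.
Jun ∩ Callum ∩ Anders ∩ Ulrich: 09:30–12:15, 12:45–13:00, 15:15–15:30, 16:00–16:30.
Windows ≥ 60 min: 09:30–12:15.
Earliest such window starts at 09:30.

09:30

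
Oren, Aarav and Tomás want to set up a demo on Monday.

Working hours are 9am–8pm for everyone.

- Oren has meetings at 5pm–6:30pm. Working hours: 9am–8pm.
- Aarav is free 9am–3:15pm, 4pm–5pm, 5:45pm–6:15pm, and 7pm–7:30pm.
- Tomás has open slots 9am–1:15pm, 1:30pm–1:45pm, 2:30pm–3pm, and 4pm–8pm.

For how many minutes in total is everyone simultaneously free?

Oren free within 09:00–20:00: 09:00–17:00, 18:30–20:00.
Oren ∩ Aarav: 09:00–15:15, 16:00–17:00, 19:00–19:30.
Oren ∩ Aarav ∩ Tomás: 09:00–13:15, 13:30–13:45, 14:30–15:00, 16:00–17:00, 19:00–19:30.
Total common minutes: 255 + 15 + 30 + 60 + 30 = 390.

390 minutes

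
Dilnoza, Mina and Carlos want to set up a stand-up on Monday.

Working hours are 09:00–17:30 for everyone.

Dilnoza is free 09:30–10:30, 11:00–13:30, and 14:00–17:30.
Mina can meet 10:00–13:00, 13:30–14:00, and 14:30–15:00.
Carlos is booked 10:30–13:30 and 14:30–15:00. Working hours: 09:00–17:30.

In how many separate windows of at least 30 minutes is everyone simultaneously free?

1

Carlos free within 09:00–17:30: 09:00–10:30, 13:30–14:30, 15:00–17:30.
Dilnoza ∩ Mina: 10:00–10:30, 11:00–13:00, 14:30–15:00.
Dilnoza ∩ Mina ∩ Carlos: 10:00–10:30.
Windows ≥ 30 min: 10:00–10:30.
That's 1 window.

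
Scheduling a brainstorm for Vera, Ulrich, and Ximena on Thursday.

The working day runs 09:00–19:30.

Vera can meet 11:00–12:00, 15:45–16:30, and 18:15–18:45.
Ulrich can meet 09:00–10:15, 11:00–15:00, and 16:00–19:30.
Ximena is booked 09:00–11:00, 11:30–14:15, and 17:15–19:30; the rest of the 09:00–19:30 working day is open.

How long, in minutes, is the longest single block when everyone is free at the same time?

30 minutes

Ximena free within 09:00–19:30: 11:00–11:30, 14:15–17:15.
Vera ∩ Ulrich: 11:00–12:00, 16:00–16:30, 18:15–18:45.
Vera ∩ Ulrich ∩ Ximena: 11:00–11:30, 16:00–16:30.
Common window lengths: 30, 30 min; longest is 30.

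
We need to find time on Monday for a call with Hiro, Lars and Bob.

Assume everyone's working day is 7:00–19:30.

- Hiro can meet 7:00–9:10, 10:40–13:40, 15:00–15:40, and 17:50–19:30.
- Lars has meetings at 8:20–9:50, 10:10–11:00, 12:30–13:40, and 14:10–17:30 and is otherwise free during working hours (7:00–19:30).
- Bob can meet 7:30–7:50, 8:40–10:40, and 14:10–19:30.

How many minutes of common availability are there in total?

120 minutes

Lars free within 07:00–19:30: 07:00–08:20, 09:50–10:10, 11:00–12:30, 13:40–14:10, 17:30–19:30.
Hiro ∩ Lars: 07:00–08:20, 11:00–12:30, 17:50–19:30.
Hiro ∩ Lars ∩ Bob: 07:30–07:50, 17:50–19:30.
Total common minutes: 20 + 100 = 120.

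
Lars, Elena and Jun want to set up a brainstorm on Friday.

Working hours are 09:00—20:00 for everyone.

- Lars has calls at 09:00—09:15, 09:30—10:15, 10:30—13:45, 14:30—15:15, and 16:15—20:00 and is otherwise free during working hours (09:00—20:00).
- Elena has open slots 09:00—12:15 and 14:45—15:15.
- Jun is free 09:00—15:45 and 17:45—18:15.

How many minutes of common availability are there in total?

Lars free within 09:00–20:00: 09:15–09:30, 10:15–10:30, 13:45–14:30, 15:15–16:15.
Lars ∩ Elena: 09:15–09:30, 10:15–10:30.
Lars ∩ Elena ∩ Jun: 09:15–09:30, 10:15–10:30.
Total common minutes: 15 + 15 = 30.

30 minutes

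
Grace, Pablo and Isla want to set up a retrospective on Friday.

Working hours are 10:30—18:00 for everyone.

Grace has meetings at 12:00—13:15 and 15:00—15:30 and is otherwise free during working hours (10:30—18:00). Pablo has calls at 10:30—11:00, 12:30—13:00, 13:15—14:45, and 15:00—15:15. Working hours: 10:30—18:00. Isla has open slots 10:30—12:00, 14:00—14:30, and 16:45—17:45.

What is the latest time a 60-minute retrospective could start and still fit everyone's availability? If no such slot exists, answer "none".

16:45

Grace free within 10:30–18:00: 10:30–12:00, 13:15–15:00, 15:30–18:00.
Pablo free within 10:30–18:00: 11:00–12:30, 13:00–13:15, 14:45–15:00, 15:15–18:00.
Grace ∩ Pablo: 11:00–12:00, 14:45–15:00, 15:30–18:00.
Grace ∩ Pablo ∩ Isla: 11:00–12:00, 16:45–17:45.
Windows ≥ 60 min: 11:00–12:00, 16:45–17:45.
Latest start in the last window 16:45–17:45 is 17:45 − 60 min = 16:45.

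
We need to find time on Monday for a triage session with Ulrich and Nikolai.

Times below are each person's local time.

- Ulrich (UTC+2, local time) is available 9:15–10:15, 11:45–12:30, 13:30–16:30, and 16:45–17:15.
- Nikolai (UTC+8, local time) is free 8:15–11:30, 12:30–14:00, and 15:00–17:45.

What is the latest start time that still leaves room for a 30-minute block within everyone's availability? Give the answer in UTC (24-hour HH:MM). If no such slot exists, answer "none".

07:45

Ulrich → UTC: 07:15–08:15, 09:45–10:30, 11:30–14:30, 14:45–15:15.
Nikolai → UTC: 00:15–03:30, 04:30–06:00, 07:00–09:45.
Ulrich ∩ Nikolai: 07:15–08:15.
Windows ≥ 30 min: 07:15–08:15.
Latest start in the last window 07:15–08:15 is 08:15 − 30 min = 07:45.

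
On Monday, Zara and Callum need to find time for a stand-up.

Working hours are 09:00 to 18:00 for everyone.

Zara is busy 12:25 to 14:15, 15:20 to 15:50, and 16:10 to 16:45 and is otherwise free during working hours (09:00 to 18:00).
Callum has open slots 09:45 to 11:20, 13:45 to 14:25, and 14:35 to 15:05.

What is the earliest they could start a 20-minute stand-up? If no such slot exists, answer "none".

Zara free within 09:00–18:00: 09:00–12:25, 14:15–15:20, 15:50–16:10, 16:45–18:00.
Zara ∩ Callum: 09:45–11:20, 14:15–14:25, 14:35–15:05.
Windows ≥ 20 min: 09:45–11:20, 14:35–15:05.
Earliest such window starts at 09:45.

09:45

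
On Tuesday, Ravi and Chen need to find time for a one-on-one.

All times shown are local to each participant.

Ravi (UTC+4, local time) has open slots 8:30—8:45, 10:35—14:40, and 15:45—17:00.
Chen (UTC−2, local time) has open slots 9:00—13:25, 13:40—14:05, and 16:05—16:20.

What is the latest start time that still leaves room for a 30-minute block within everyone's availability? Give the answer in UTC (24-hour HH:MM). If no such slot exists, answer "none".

12:30

Ravi → UTC: 04:30–04:45, 06:35–10:40, 11:45–13:00.
Chen → UTC: 11:00–15:25, 15:40–16:05, 18:05–18:20.
Ravi ∩ Chen: 11:45–13:00.
Windows ≥ 30 min: 11:45–13:00.
Latest start in the last window 11:45–13:00 is 13:00 − 30 min = 12:30.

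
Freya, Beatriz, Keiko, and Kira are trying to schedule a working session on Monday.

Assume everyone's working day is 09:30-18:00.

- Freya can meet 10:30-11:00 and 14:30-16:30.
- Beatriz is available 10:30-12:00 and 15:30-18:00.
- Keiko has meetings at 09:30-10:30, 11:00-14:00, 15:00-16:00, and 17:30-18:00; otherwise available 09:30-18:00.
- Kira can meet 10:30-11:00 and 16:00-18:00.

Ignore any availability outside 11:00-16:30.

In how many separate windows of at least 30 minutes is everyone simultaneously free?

1

Keiko free within 09:30–18:00: 10:30–11:00, 14:00–15:00, 16:00–17:30.
Freya ∩ Beatriz: 10:30–11:00, 15:30–16:30.
Freya ∩ Beatriz ∩ Keiko: 10:30–11:00, 16:00–16:30.
Freya ∩ Beatriz ∩ Keiko ∩ Kira: 10:30–11:00, 16:00–16:30.
Restricted to 11:00–16:30: 16:00–16:30.
Windows ≥ 30 min: 16:00–16:30.
That's 1 window.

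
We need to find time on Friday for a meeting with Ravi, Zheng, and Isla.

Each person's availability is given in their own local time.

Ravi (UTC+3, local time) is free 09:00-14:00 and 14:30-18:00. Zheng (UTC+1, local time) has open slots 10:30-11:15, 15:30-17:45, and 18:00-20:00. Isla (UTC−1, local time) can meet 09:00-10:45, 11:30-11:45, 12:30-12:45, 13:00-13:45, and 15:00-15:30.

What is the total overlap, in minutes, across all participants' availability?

30 minutes

Ravi → UTC: 06:00–11:00, 11:30–15:00.
Zheng → UTC: 09:30–10:15, 14:30–16:45, 17:00–19:00.
Isla → UTC: 10:00–11:45, 12:30–12:45, 13:30–13:45, 14:00–14:45, 16:00–16:30.
Ravi ∩ Zheng: 09:30–10:15, 14:30–15:00.
Ravi ∩ Zheng ∩ Isla: 10:00–10:15, 14:30–14:45.
Total common minutes: 15 + 15 = 30.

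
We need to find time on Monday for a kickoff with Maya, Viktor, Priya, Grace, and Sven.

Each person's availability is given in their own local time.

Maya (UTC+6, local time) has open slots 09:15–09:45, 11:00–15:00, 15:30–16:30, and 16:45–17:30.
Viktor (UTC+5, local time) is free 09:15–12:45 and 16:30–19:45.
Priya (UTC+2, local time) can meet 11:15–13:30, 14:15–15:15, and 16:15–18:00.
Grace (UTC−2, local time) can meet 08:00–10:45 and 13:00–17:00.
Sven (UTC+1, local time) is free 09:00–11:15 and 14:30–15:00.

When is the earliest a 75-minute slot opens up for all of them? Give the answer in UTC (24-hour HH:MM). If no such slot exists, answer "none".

none

Maya → UTC: 03:15–03:45, 05:00–09:00, 09:30–10:30, 10:45–11:30.
Viktor → UTC: 04:15–07:45, 11:30–14:45.
Priya → UTC: 09:15–11:30, 12:15–13:15, 14:15–16:00.
Grace → UTC: 10:00–12:45, 15:00–19:00.
Sven → UTC: 08:00–10:15, 13:30–14:00.
Maya ∩ Viktor: 05:00–07:45.
Maya ∩ Viktor ∩ Priya: (none).
Maya ∩ Viktor ∩ Priya ∩ Grace: (none).
Maya ∩ Viktor ∩ Priya ∩ Grace ∩ Sven: (none).
Windows ≥ 75 min: (none).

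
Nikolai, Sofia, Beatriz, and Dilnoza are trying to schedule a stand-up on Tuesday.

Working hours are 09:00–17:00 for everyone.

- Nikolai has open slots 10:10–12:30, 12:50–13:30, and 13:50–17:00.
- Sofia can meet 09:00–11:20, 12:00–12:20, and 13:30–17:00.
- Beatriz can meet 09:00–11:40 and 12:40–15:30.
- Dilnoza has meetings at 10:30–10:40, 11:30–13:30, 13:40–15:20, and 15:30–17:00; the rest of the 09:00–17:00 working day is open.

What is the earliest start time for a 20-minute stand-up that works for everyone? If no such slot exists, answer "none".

Dilnoza free within 09:00–17:00: 09:00–10:30, 10:40–11:30, 13:30–13:40, 15:20–15:30.
Nikolai ∩ Sofia: 10:10–11:20, 12:00–12:20, 13:50–17:00.
Nikolai ∩ Sofia ∩ Beatriz: 10:10–11:20, 13:50–15:30.
Nikolai ∩ Sofia ∩ Beatriz ∩ Dilnoza: 10:10–10:30, 10:40–11:20, 15:20–15:30.
Windows ≥ 20 min: 10:10–10:30, 10:40–11:20.
Earliest such window starts at 10:10.

10:10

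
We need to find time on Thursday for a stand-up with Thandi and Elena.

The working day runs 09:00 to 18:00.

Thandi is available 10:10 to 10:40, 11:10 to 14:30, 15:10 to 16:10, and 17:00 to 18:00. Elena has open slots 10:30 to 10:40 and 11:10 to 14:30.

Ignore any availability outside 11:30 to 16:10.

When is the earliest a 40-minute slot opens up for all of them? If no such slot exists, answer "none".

11:30

Thandi ∩ Elena: 10:30–10:40, 11:10–14:30.
Restricted to 11:30–16:10: 11:30–14:30.
Windows ≥ 40 min: 11:30–14:30.
Earliest such window starts at 11:30.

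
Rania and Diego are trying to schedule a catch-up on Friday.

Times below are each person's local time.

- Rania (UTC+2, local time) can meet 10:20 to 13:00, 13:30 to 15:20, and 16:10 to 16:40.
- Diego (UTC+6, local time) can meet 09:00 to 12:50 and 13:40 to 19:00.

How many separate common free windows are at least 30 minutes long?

2

Rania → UTC: 08:20–11:00, 11:30–13:20, 14:10–14:40.
Diego → UTC: 03:00–06:50, 07:40–13:00.
Rania ∩ Diego: 08:20–11:00, 11:30–13:00.
Windows ≥ 30 min: 08:20–11:00, 11:30–13:00.
That's 2 windows.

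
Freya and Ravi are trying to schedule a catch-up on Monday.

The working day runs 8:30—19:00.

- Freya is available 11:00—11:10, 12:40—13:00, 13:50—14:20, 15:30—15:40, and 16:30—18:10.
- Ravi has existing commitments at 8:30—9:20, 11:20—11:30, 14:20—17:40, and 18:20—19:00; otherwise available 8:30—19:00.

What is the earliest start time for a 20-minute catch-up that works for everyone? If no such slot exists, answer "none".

Ravi free within 08:30–19:00: 09:20–11:20, 11:30–14:20, 17:40–18:20.
Freya ∩ Ravi: 11:00–11:10, 12:40–13:00, 13:50–14:20, 17:40–18:10.
Windows ≥ 20 min: 12:40–13:00, 13:50–14:20, 17:40–18:10.
Earliest such window starts at 12:40.

12:40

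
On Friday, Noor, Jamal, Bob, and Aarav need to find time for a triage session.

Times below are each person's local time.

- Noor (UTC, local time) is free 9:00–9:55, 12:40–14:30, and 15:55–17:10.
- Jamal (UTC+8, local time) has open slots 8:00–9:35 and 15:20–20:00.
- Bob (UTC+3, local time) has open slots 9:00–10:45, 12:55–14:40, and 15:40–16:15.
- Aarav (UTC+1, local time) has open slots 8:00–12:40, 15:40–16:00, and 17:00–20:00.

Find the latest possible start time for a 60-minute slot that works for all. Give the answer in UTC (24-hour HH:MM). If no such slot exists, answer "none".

Noor → UTC: 09:00–09:55, 12:40–14:30, 15:55–17:10.
Jamal → UTC: 00:00–01:35, 07:20–12:00.
Bob → UTC: 06:00–07:45, 09:55–11:40, 12:40–13:15.
Aarav → UTC: 07:00–11:40, 14:40–15:00, 16:00–19:00.
Noor ∩ Jamal: 09:00–09:55.
Noor ∩ Jamal ∩ Bob: (none).
Noor ∩ Jamal ∩ Bob ∩ Aarav: (none).
Windows ≥ 60 min: (none).

none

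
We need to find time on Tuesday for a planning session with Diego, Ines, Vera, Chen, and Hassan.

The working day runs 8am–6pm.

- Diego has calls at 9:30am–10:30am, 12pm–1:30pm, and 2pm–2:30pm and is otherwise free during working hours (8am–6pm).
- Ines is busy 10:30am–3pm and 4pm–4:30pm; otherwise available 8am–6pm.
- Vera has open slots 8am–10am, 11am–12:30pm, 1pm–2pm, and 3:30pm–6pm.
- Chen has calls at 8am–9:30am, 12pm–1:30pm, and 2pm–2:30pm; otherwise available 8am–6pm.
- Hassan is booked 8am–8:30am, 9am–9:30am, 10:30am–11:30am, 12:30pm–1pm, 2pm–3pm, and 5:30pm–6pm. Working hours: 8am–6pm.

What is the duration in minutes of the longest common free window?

Diego free within 08:00–18:00: 08:00–09:30, 10:30–12:00, 13:30–14:00, 14:30–18:00.
Ines free within 08:00–18:00: 08:00–10:30, 15:00–16:00, 16:30–18:00.
Chen free within 08:00–18:00: 09:30–12:00, 13:30–14:00, 14:30–18:00.
Hassan free within 08:00–18:00: 08:30–09:00, 09:30–10:30, 11:30–12:30, 13:00–14:00, 15:00–17:30.
Diego ∩ Ines: 08:00–09:30, 15:00–16:00, 16:30–18:00.
Diego ∩ Ines ∩ Vera: 08:00–09:30, 15:30–16:00, 16:30–18:00.
Diego ∩ Ines ∩ Vera ∩ Chen: 15:30–16:00, 16:30–18:00.
Diego ∩ Ines ∩ Vera ∩ Chen ∩ Hassan: 15:30–16:00, 16:30–17:30.
Common window lengths: 30, 60 min; longest is 60.

60 minutes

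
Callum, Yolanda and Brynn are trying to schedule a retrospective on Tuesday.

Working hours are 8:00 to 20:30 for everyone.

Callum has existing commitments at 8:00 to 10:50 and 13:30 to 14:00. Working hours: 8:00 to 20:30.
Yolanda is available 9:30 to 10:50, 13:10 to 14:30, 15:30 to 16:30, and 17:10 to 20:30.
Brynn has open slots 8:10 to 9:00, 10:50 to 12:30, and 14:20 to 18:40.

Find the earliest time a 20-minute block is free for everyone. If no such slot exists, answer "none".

15:30

Callum free within 08:00–20:30: 10:50–13:30, 14:00–20:30.
Callum ∩ Yolanda: 13:10–13:30, 14:00–14:30, 15:30–16:30, 17:10–20:30.
Callum ∩ Yolanda ∩ Brynn: 14:20–14:30, 15:30–16:30, 17:10–18:40.
Windows ≥ 20 min: 15:30–16:30, 17:10–18:40.
Earliest such window starts at 15:30.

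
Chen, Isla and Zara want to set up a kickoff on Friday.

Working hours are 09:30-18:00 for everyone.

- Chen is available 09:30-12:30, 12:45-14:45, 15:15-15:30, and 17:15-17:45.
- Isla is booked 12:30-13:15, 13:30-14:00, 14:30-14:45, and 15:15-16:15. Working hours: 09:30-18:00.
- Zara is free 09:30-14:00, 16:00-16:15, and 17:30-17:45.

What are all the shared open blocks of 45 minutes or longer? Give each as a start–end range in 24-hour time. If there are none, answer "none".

Isla free within 09:30–18:00: 09:30–12:30, 13:15–13:30, 14:00–14:30, 14:45–15:15, 16:15–18:00.
Chen ∩ Isla: 09:30–12:30, 13:15–13:30, 14:00–14:30, 17:15–17:45.
Chen ∩ Isla ∩ Zara: 09:30–12:30, 13:15–13:30, 17:30–17:45.
Windows ≥ 45 min: 09:30–12:30.

09:30–12:30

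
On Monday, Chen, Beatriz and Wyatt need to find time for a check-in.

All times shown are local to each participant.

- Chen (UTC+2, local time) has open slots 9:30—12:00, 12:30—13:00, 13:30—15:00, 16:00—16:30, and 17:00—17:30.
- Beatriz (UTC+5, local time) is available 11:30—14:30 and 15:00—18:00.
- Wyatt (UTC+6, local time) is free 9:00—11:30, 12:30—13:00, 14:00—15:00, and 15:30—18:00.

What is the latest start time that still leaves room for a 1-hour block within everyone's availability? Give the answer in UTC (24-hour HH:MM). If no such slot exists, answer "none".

Chen → UTC: 07:30–10:00, 10:30–11:00, 11:30–13:00, 14:00–14:30, 15:00–15:30.
Beatriz → UTC: 06:30–09:30, 10:00–13:00.
Wyatt → UTC: 03:00–05:30, 06:30–07:00, 08:00–09:00, 09:30–12:00.
Chen ∩ Beatriz: 07:30–09:30, 10:30–11:00, 11:30–13:00.
Chen ∩ Beatriz ∩ Wyatt: 08:00–09:00, 10:30–11:00, 11:30–12:00.
Windows ≥ 60 min: 08:00–09:00.
Latest start in the last window 08:00–09:00 is 09:00 − 60 min = 08:00.

08:00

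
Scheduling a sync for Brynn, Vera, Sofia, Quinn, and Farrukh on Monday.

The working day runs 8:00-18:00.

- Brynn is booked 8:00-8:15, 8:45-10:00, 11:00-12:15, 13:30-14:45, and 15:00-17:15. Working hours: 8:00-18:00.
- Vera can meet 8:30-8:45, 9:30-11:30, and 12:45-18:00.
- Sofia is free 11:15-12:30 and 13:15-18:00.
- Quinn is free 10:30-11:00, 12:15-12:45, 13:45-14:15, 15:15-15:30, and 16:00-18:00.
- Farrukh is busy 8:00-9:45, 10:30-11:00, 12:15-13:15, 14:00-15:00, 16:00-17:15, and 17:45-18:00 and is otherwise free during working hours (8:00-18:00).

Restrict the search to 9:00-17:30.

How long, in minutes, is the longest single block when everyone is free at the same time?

Brynn free within 08:00–18:00: 08:15–08:45, 10:00–11:00, 12:15–13:30, 14:45–15:00, 17:15–18:00.
Farrukh free within 08:00–18:00: 09:45–10:30, 11:00–12:15, 13:15–14:00, 15:00–16:00, 17:15–17:45.
Brynn ∩ Vera: 08:30–08:45, 10:00–11:00, 12:45–13:30, 14:45–15:00, 17:15–18:00.
Brynn ∩ Vera ∩ Sofia: 13:15–13:30, 14:45–15:00, 17:15–18:00.
Brynn ∩ Vera ∩ Sofia ∩ Quinn: 17:15–18:00.
Brynn ∩ Vera ∩ Sofia ∩ Quinn ∩ Farrukh: 17:15–17:45.
Restricted to 09:00–17:30: 17:15–17:30.
Single common window of 15 minutes.

15 minutes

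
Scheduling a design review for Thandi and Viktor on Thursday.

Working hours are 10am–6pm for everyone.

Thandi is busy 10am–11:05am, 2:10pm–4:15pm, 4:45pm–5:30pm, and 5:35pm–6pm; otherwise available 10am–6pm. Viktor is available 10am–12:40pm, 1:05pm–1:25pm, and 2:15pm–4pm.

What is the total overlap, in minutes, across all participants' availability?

Thandi free within 10:00–18:00: 11:05–14:10, 16:15–16:45, 17:30–17:35.
Thandi ∩ Viktor: 11:05–12:40, 13:05–13:25.
Total common minutes: 95 + 20 = 115.

115 minutes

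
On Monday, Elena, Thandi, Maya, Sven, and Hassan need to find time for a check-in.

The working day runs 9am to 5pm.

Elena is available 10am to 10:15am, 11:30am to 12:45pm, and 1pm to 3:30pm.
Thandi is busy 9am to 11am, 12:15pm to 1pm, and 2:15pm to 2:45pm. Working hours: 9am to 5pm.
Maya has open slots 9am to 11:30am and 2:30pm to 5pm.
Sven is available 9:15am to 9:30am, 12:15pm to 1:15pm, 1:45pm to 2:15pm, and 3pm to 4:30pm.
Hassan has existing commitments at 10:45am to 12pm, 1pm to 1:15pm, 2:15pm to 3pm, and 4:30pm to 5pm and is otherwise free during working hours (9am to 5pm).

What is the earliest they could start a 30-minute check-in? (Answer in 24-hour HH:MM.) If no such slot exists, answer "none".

15:00

Thandi free within 09:00–17:00: 11:00–12:15, 13:00–14:15, 14:45–17:00.
Hassan free within 09:00–17:00: 09:00–10:45, 12:00–13:00, 13:15–14:15, 15:00–16:30.
Elena ∩ Thandi: 11:30–12:15, 13:00–14:15, 14:45–15:30.
Elena ∩ Thandi ∩ Maya: 14:45–15:30.
Elena ∩ Thandi ∩ Maya ∩ Sven: 15:00–15:30.
Elena ∩ Thandi ∩ Maya ∩ Sven ∩ Hassan: 15:00–15:30.
Windows ≥ 30 min: 15:00–15:30.
Earliest such window starts at 15:00.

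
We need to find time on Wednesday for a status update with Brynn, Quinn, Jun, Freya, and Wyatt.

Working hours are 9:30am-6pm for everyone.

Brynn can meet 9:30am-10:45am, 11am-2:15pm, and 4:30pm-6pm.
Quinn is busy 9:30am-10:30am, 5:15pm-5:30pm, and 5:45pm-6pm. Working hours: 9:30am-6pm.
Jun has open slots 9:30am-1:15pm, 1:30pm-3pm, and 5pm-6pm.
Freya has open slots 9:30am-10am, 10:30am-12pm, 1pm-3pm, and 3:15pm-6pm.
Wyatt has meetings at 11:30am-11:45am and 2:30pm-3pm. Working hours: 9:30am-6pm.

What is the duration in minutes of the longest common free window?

45 minutes

Quinn free within 09:30–18:00: 10:30–17:15, 17:30–17:45.
Wyatt free within 09:30–18:00: 09:30–11:30, 11:45–14:30, 15:00–18:00.
Brynn ∩ Quinn: 10:30–10:45, 11:00–14:15, 16:30–17:15, 17:30–17:45.
Brynn ∩ Quinn ∩ Jun: 10:30–10:45, 11:00–13:15, 13:30–14:15, 17:00–17:15, 17:30–17:45.
Brynn ∩ Quinn ∩ Jun ∩ Freya: 10:30–10:45, 11:00–12:00, 13:00–13:15, 13:30–14:15, 17:00–17:15, 17:30–17:45.
Brynn ∩ Quinn ∩ Jun ∩ Freya ∩ Wyatt: 10:30–10:45, 11:00–11:30, 11:45–12:00, 13:00–13:15, 13:30–14:15, 17:00–17:15, 17:30–17:45.
Common window lengths: 15, 30, 15, 15, 45, 15, 15 min; longest is 45.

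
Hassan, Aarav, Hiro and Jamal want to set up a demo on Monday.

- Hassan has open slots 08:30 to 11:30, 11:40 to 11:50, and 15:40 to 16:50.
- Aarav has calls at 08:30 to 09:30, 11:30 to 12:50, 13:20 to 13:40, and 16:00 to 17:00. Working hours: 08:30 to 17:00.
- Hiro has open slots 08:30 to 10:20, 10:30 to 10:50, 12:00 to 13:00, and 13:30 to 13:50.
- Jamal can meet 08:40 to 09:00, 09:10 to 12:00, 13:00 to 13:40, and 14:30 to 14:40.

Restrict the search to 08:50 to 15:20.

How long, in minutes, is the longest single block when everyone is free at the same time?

Aarav free within 08:30–17:00: 09:30–11:30, 12:50–13:20, 13:40–16:00.
Hassan ∩ Aarav: 09:30–11:30, 15:40–16:00.
Hassan ∩ Aarav ∩ Hiro: 09:30–10:20, 10:30–10:50.
Hassan ∩ Aarav ∩ Hiro ∩ Jamal: 09:30–10:20, 10:30–10:50.
Restricted to 08:50–15:20: 09:30–10:20, 10:30–10:50.
Common window lengths: 50, 20 min; longest is 50.

50 minutes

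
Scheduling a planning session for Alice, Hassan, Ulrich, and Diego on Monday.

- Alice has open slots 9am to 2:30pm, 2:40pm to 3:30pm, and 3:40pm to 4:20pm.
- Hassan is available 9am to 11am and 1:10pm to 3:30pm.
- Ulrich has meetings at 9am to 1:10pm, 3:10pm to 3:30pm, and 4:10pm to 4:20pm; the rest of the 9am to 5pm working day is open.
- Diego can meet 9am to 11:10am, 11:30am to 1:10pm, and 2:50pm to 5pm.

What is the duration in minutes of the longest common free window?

20 minutes

Ulrich free within 09:00–17:00: 13:10–15:10, 15:30–16:10, 16:20–17:00.
Alice ∩ Hassan: 09:00–11:00, 13:10–14:30, 14:40–15:30.
Alice ∩ Hassan ∩ Ulrich: 13:10–14:30, 14:40–15:10.
Alice ∩ Hassan ∩ Ulrich ∩ Diego: 14:50–15:10.
Single common window of 20 minutes.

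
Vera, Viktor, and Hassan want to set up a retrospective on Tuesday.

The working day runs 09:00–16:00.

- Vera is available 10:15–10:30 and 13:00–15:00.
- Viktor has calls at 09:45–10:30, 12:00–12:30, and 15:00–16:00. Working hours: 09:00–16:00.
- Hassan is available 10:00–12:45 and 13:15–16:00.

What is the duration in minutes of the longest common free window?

Viktor free within 09:00–16:00: 09:00–09:45, 10:30–12:00, 12:30–15:00.
Vera ∩ Viktor: 13:00–15:00.
Vera ∩ Viktor ∩ Hassan: 13:15–15:00.
Single common window of 105 minutes.

105 minutes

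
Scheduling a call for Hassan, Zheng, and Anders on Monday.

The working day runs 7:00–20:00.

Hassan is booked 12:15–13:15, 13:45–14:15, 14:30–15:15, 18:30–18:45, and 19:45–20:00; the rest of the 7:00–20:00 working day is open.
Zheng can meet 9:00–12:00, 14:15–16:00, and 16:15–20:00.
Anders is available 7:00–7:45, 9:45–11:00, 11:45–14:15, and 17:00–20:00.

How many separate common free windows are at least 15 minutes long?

Hassan free within 07:00–20:00: 07:00–12:15, 13:15–13:45, 14:15–14:30, 15:15–18:30, 18:45–19:45.
Hassan ∩ Zheng: 09:00–12:00, 14:15–14:30, 15:15–16:00, 16:15–18:30, 18:45–19:45.
Hassan ∩ Zheng ∩ Anders: 09:45–11:00, 11:45–12:00, 17:00–18:30, 18:45–19:45.
Windows ≥ 15 min: 09:45–11:00, 11:45–12:00, 17:00–18:30, 18:45–19:45.
That's 4 windows.

4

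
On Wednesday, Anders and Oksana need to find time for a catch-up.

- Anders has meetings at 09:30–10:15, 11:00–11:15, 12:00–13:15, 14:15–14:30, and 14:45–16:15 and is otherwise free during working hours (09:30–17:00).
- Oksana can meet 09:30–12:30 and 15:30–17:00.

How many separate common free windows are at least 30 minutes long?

Anders free within 09:30–17:00: 10:15–11:00, 11:15–12:00, 13:15–14:15, 14:30–14:45, 16:15–17:00.
Anders ∩ Oksana: 10:15–11:00, 11:15–12:00, 16:15–17:00.
Windows ≥ 30 min: 10:15–11:00, 11:15–12:00, 16:15–17:00.
That's 3 windows.

3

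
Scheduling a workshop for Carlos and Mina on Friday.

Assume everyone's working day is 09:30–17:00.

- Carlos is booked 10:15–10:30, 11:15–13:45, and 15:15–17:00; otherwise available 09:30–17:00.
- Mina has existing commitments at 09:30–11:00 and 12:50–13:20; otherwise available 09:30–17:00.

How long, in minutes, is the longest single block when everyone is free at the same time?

Carlos free within 09:30–17:00: 09:30–10:15, 10:30–11:15, 13:45–15:15.
Mina free within 09:30–17:00: 11:00–12:50, 13:20–17:00.
Carlos ∩ Mina: 11:00–11:15, 13:45–15:15.
Common window lengths: 15, 90 min; longest is 90.

90 minutes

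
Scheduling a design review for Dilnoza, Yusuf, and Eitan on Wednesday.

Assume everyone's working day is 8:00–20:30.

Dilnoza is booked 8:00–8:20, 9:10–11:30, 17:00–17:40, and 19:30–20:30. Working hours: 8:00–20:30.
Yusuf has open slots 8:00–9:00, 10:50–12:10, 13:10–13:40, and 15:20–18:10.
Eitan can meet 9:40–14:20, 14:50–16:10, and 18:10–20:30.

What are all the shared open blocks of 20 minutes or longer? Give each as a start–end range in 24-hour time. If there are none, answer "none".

11:30–12:10, 13:10–13:40, 15:20–16:10

Dilnoza free within 08:00–20:30: 08:20–09:10, 11:30–17:00, 17:40–19:30.
Dilnoza ∩ Yusuf: 08:20–09:00, 11:30–12:10, 13:10–13:40, 15:20–17:00, 17:40–18:10.
Dilnoza ∩ Yusuf ∩ Eitan: 11:30–12:10, 13:10–13:40, 15:20–16:10.
Windows ≥ 20 min: 11:30–12:10, 13:10–13:40, 15:20–16:10.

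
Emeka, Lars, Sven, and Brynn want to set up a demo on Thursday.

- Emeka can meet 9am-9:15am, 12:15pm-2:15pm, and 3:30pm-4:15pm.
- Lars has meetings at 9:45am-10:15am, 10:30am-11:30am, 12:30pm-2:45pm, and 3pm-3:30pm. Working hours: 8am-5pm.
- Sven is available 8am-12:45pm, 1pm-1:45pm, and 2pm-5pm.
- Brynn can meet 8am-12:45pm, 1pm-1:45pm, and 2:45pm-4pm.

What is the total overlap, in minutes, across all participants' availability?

60 minutes

Lars free within 08:00–17:00: 08:00–09:45, 10:15–10:30, 11:30–12:30, 14:45–15:00, 15:30–17:00.
Emeka ∩ Lars: 09:00–09:15, 12:15–12:30, 15:30–16:15.
Emeka ∩ Lars ∩ Sven: 09:00–09:15, 12:15–12:30, 15:30–16:15.
Emeka ∩ Lars ∩ Sven ∩ Brynn: 09:00–09:15, 12:15–12:30, 15:30–16:00.
Total common minutes: 15 + 15 + 30 = 60.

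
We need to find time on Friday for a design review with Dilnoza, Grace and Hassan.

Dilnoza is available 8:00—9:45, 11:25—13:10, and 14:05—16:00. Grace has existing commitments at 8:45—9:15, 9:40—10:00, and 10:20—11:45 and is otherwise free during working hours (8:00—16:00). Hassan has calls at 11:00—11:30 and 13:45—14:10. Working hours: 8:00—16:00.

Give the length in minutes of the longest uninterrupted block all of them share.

Grace free within 08:00–16:00: 08:00–08:45, 09:15–09:40, 10:00–10:20, 11:45–16:00.
Hassan free within 08:00–16:00: 08:00–11:00, 11:30–13:45, 14:10–16:00.
Dilnoza ∩ Grace: 08:00–08:45, 09:15–09:40, 11:45–13:10, 14:05–16:00.
Dilnoza ∩ Grace ∩ Hassan: 08:00–08:45, 09:15–09:40, 11:45–13:10, 14:10–16:00.
Common window lengths: 45, 25, 85, 110 min; longest is 110.

110 minutes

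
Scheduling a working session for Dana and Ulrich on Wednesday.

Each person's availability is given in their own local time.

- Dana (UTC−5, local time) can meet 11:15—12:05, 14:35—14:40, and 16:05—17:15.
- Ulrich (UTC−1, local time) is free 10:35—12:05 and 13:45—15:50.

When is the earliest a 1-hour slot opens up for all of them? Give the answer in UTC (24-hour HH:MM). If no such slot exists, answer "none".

Dana → UTC: 16:15–17:05, 19:35–19:40, 21:05–22:15.
Ulrich → UTC: 11:35–13:05, 14:45–16:50.
Dana ∩ Ulrich: 16:15–16:50.
Windows ≥ 60 min: (none).

none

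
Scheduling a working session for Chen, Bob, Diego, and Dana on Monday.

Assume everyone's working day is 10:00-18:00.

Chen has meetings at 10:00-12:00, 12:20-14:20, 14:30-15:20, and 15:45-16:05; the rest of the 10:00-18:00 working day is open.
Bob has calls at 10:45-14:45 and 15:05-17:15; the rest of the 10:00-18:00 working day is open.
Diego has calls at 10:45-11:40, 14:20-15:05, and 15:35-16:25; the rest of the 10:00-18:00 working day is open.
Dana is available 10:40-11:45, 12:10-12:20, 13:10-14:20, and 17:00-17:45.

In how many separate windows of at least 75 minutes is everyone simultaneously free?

0

Chen free within 10:00–18:00: 12:00–12:20, 14:20–14:30, 15:20–15:45, 16:05–18:00.
Bob free within 10:00–18:00: 10:00–10:45, 14:45–15:05, 17:15–18:00.
Diego free within 10:00–18:00: 10:00–10:45, 11:40–14:20, 15:05–15:35, 16:25–18:00.
Chen ∩ Bob: 17:15–18:00.
Chen ∩ Bob ∩ Diego: 17:15–18:00.
Chen ∩ Bob ∩ Diego ∩ Dana: 17:15–17:45.
Windows ≥ 75 min: (none).
That's 0 windows.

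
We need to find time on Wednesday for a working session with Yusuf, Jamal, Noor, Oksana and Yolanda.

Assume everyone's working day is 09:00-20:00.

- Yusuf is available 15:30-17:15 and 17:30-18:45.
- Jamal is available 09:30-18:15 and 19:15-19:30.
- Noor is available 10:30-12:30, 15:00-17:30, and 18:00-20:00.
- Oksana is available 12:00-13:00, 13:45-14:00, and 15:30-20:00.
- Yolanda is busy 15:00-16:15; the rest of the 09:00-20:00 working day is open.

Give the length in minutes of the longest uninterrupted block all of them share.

Yolanda free within 09:00–20:00: 09:00–15:00, 16:15–20:00.
Yusuf ∩ Jamal: 15:30–17:15, 17:30–18:15.
Yusuf ∩ Jamal ∩ Noor: 15:30–17:15, 18:00–18:15.
Yusuf ∩ Jamal ∩ Noor ∩ Oksana: 15:30–17:15, 18:00–18:15.
Yusuf ∩ Jamal ∩ Noor ∩ Oksana ∩ Yolanda: 16:15–17:15, 18:00–18:15.
Common window lengths: 60, 15 min; longest is 60.

60 minutes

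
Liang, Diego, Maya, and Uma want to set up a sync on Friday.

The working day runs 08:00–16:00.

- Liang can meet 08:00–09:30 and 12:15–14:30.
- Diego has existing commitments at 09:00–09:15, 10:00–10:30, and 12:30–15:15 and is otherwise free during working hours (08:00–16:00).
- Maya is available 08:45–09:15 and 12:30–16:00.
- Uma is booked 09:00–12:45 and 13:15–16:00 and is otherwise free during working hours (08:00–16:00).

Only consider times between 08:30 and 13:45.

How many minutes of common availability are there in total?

15 minutes

Diego free within 08:00–16:00: 08:00–09:00, 09:15–10:00, 10:30–12:30, 15:15–16:00.
Uma free within 08:00–16:00: 08:00–09:00, 12:45–13:15.
Liang ∩ Diego: 08:00–09:00, 09:15–09:30, 12:15–12:30.
Liang ∩ Diego ∩ Maya: 08:45–09:00.
Liang ∩ Diego ∩ Maya ∩ Uma: 08:45–09:00.
Restricted to 08:30–13:45: 08:45–09:00.
Total common minutes: 15.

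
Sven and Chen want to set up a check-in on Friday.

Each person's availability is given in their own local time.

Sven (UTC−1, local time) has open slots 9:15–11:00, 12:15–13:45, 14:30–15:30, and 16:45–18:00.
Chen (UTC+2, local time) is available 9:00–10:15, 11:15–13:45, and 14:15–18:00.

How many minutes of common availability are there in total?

Sven → UTC: 10:15–12:00, 13:15–14:45, 15:30–16:30, 17:45–19:00.
Chen → UTC: 07:00–08:15, 09:15–11:45, 12:15–16:00.
Sven ∩ Chen: 10:15–11:45, 13:15–14:45, 15:30–16:00.
Total common minutes: 90 + 90 + 30 = 210.

210 minutes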